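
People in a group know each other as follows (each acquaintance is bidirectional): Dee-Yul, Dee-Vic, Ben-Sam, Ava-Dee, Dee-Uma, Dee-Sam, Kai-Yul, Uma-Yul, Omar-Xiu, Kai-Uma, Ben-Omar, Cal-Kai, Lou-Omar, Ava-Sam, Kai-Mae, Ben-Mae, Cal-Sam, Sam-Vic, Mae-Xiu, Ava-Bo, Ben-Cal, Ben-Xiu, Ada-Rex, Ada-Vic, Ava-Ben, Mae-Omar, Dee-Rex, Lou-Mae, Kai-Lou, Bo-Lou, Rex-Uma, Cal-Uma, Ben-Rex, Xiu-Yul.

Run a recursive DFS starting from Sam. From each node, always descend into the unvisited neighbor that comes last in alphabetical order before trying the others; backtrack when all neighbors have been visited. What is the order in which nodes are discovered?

Visit Sam
Sam → Vic
Vic → Dee
Dee → Yul
Yul → Xiu
Xiu → Omar
Omar → Mae
Mae → Lou
Lou → Kai
Kai → Uma
Uma → Rex
Rex → Ben
Ben → Cal
Ben → Ava
Ava → Bo
Rex → Ada

Sam Vic Dee Yul Xiu Omar Mae Lou Kai Uma Rex Ben Cal Ava Bo Ada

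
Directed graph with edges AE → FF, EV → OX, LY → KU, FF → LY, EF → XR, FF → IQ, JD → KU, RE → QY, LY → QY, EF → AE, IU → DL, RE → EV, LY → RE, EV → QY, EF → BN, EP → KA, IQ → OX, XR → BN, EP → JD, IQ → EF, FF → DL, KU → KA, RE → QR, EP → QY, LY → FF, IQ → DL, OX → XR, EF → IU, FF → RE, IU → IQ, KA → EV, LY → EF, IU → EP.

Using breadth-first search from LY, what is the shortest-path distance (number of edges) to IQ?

2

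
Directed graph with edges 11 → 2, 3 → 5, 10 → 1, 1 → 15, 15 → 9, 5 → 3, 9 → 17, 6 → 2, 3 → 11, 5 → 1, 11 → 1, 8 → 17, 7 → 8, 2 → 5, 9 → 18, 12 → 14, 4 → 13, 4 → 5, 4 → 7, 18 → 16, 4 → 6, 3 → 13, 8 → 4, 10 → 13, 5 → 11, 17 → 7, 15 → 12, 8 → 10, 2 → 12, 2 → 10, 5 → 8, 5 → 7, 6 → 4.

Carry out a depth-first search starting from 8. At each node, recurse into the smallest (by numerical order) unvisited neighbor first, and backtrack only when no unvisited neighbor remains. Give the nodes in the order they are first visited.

8 → 4 → 5 → 1 → 15 → 9 → 17 → 7 → 18 → 16 → 12 → 14 → 3 → 11 → 2 → 10 → 13 → 6

Visit 8
8 → 4
4 → 5
5 → 1
1 → 15
15 → 9
9 → 17
17 → 7
9 → 18
18 → 16
15 → 12
12 → 14
5 → 3
3 → 11
11 → 2
2 → 10
10 → 13
4 → 6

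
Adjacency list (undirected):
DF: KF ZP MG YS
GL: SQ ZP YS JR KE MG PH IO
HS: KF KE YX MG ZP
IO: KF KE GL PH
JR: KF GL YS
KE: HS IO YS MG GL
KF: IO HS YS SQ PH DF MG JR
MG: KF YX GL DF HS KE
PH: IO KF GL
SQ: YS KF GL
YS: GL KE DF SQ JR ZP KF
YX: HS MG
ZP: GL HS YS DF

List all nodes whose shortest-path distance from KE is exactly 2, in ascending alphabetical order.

Level 0: KE
Level 1: GL, HS, IO, MG, YS
Level 2: DF, JR, KF, PH, SQ, YX, ZP

DF, JR, KF, PH, SQ, YX, ZP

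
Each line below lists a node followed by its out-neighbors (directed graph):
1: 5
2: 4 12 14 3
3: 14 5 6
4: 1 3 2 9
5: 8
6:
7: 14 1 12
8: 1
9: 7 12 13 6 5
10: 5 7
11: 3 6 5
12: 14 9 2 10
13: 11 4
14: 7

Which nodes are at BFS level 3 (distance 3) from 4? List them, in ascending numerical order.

8, 10, 11

Level 0: 4
Level 1: 1, 2, 3, 9
Level 2: 5, 6, 7, 12, 13, 14
Level 3: 8, 10, 11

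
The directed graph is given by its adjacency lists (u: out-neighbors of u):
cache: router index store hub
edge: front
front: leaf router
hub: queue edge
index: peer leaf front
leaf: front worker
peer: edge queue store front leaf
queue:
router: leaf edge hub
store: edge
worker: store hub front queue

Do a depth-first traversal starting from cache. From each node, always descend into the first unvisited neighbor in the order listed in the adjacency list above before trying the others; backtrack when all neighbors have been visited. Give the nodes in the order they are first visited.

cache → router → leaf → front → worker → store → edge → hub → queue → index → peer

Visit cache
cache → router
router → leaf
leaf → front
leaf → worker
worker → store
store → edge
worker → hub
hub → queue
cache → index
index → peer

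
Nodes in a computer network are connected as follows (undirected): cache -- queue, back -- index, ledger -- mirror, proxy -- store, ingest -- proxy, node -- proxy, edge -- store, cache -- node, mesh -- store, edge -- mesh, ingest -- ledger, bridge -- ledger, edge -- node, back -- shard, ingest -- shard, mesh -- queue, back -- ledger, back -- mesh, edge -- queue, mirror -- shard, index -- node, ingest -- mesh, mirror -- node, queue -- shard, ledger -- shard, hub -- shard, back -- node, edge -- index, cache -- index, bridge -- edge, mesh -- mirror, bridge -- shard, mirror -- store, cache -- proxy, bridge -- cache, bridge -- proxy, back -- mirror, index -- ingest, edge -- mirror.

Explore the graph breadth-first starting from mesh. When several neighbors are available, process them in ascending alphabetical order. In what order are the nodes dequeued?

mesh -> back -> edge -> ingest -> mirror -> queue -> store -> index -> ledger -> node -> shard -> bridge -> proxy -> cache -> hub

Visit mesh; enqueue back, edge, ingest, mirror, queue, store → queue [back, edge, ingest, mirror, queue, store]
Visit back; enqueue index, ledger, node, shard → queue [edge, ingest, mirror, queue, store, index, ledger, node, shard]
Visit edge; enqueue bridge → queue [ingest, mirror, queue, store, index, ledger, node, shard, bridge]
Visit ingest; enqueue proxy → queue [mirror, queue, store, index, ledger, node, shard, bridge, proxy]
Visit mirror → queue [queue, store, index, ledger, node, shard, bridge, proxy]
Visit queue; enqueue cache → queue [store, index, ledger, node, shard, bridge, proxy, cache]
Visit store → queue [index, ledger, node, shard, bridge, proxy, cache]
Visit index → queue [ledger, node, shard, bridge, proxy, cache]
Visit ledger → queue [node, shard, bridge, proxy, cache]
Visit node → queue [shard, bridge, proxy, cache]
Visit shard; enqueue hub → queue [bridge, proxy, cache, hub]
Visit bridge → queue [proxy, cache, hub]
Visit proxy → queue [cache, hub]
Visit cache → queue [hub]
Visit hub → queue []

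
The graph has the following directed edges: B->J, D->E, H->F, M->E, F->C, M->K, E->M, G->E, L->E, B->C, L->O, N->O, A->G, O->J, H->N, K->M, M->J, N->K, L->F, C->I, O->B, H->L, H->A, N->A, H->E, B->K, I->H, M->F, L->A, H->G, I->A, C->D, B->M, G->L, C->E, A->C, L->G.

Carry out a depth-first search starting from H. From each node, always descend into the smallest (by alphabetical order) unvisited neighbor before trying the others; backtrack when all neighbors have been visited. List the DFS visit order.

H, A, C, D, E, M, F, J, K, I, G, L, O, B, N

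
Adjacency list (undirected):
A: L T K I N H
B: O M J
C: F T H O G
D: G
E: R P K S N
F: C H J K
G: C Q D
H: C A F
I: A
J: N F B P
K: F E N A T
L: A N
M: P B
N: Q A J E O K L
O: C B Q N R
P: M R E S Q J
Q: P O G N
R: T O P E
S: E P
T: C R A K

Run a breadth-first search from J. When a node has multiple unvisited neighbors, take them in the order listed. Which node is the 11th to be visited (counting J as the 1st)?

Visit J; enqueue N, F, B, P → queue [N, F, B, P]
Visit N; enqueue Q, A, E, O, K, L → queue [F, B, P, Q, A, E, O, K, L]
Visit F; enqueue C, H → queue [B, P, Q, A, E, O, K, L, C, H]
Visit B; enqueue M → queue [P, Q, A, E, O, K, L, C, H, M]
Visit P; enqueue R, S → queue [Q, A, E, O, K, L, C, H, M, R, S]
Visit Q; enqueue G → queue [A, E, O, K, L, C, H, M, R, S, G]
Visit A; enqueue T, I → queue [E, O, K, L, C, H, M, R, S, G, T, I]
Visit E → queue [O, K, L, C, H, M, R, S, G, T, I]
Visit O → queue [K, L, C, H, M, R, S, G, T, I]
Visit K → queue [L, C, H, M, R, S, G, T, I]
Visit L → queue [C, H, M, R, S, G, T, I]
Visit C → queue [H, M, R, S, G, T, I]
Visit H → queue [M, R, S, G, T, I]
Visit M → queue [R, S, G, T, I]
Visit R → queue [S, G, T, I]
Visit S → queue [G, T, I]
Visit G; enqueue D → queue [T, I, D]
Visit T → queue [I, D]
Visit I → queue [D]
Visit D → queue []

Visit order: J, N, F, B, P, Q, A, E, O, K, L, C, H, M, R, S, G, T, I, D

L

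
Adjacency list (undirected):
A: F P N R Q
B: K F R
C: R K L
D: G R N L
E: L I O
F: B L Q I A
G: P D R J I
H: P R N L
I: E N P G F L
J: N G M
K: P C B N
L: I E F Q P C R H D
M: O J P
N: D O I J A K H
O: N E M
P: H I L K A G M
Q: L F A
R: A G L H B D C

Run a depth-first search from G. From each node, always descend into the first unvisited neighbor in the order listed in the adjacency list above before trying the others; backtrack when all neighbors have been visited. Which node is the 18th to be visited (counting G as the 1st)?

Visit G
G → P
P → H
H → R
R → A
A → F
F → B
B → K
K → C
C → L
L → I
I → E
E → O
O → N
N → D
N → J
J → M
L → Q

Visit order: G, P, H, R, A, F, B, K, C, L, I, E, O, N, D, J, M, Q

Q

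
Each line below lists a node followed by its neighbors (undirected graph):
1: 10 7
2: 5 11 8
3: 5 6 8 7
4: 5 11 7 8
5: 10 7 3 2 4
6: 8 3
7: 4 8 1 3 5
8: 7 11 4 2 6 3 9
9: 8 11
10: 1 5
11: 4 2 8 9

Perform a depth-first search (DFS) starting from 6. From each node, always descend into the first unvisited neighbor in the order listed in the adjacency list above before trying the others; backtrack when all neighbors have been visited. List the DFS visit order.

6 → 8 → 7 → 4 → 5 → 10 → 1 → 3 → 2 → 11 → 9

Visit 6
6 → 8
8 → 7
7 → 4
4 → 5
5 → 10
10 → 1
5 → 3
5 → 2
2 → 11
11 → 9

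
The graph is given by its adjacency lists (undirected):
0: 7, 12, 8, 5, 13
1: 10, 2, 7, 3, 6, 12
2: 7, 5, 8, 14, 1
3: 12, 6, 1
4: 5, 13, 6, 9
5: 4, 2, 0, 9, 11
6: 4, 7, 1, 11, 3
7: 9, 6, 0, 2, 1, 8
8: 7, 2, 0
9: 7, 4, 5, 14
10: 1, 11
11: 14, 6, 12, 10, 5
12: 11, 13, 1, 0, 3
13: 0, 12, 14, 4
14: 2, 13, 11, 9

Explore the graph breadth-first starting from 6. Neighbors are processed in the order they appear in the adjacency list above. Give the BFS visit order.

Visit 6; enqueue 4, 7, 1, 11, 3 → queue [4, 7, 1, 11, 3]
Visit 4; enqueue 5, 13, 9 → queue [7, 1, 11, 3, 5, 13, 9]
Visit 7; enqueue 0, 2, 8 → queue [1, 11, 3, 5, 13, 9, 0, 2, 8]
Visit 1; enqueue 10, 12 → queue [11, 3, 5, 13, 9, 0, 2, 8, 10, 12]
Visit 11; enqueue 14 → queue [3, 5, 13, 9, 0, 2, 8, 10, 12, 14]
Visit 3 → queue [5, 13, 9, 0, 2, 8, 10, 12, 14]
Visit 5 → queue [13, 9, 0, 2, 8, 10, 12, 14]
Visit 13 → queue [9, 0, 2, 8, 10, 12, 14]
Visit 9 → queue [0, 2, 8, 10, 12, 14]
Visit 0 → queue [2, 8, 10, 12, 14]
Visit 2 → queue [8, 10, 12, 14]
Visit 8 → queue [10, 12, 14]
Visit 10 → queue [12, 14]
Visit 12 → queue [14]
Visit 14 → queue []

6, 4, 7, 1, 11, 3, 5, 13, 9, 0, 2, 8, 10, 12, 14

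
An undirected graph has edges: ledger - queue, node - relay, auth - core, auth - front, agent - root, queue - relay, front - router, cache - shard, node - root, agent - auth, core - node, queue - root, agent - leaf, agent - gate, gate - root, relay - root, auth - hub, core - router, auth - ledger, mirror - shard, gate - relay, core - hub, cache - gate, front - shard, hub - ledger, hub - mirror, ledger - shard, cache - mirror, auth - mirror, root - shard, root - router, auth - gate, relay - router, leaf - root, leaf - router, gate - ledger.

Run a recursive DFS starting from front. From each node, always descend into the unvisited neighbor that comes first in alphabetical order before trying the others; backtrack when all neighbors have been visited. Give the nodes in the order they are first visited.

Visit front
front → auth
auth → agent
agent → gate
gate → cache
cache → mirror
mirror → hub
hub → core
core → node
node → relay
relay → queue
queue → ledger
ledger → shard
shard → root
root → leaf
leaf → router

front, auth, agent, gate, cache, mirror, hub, core, node, relay, queue, ledger, shard, root, leaf, router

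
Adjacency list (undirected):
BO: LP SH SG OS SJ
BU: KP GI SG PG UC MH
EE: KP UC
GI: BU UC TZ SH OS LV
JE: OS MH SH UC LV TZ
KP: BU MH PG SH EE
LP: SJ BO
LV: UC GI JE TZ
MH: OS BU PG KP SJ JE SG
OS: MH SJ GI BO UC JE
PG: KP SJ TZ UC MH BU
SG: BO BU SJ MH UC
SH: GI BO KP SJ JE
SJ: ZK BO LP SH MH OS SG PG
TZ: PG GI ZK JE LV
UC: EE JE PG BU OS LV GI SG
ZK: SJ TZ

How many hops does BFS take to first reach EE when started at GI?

Level 0: GI
Level 1: BU, LV, OS, SH, TZ, UC
Level 2: BO, EE, JE, KP, MH, PG, SG, SJ, ZK
Level 3: LP
EE first appears at level 2.

2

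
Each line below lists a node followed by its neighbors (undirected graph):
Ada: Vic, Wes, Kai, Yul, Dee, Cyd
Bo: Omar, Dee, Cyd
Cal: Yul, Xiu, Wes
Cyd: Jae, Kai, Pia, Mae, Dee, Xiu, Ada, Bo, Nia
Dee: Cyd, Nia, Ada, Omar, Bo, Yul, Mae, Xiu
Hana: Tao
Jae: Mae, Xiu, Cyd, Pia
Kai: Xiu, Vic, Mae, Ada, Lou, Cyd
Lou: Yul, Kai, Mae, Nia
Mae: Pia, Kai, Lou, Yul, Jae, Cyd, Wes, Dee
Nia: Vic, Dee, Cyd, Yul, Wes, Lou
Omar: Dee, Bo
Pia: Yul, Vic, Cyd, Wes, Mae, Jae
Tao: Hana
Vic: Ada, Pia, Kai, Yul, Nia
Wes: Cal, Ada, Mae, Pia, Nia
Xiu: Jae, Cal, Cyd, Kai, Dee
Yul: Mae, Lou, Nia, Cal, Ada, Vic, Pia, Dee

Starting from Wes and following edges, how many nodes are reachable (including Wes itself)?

16

BFS from Wes visits: Wes, Cal, Ada, Mae, Pia, Nia, Yul, Xiu, Vic, Kai, Dee, Cyd, Lou, Jae, Omar, Bo
Reachable nodes: 16 of 18 total.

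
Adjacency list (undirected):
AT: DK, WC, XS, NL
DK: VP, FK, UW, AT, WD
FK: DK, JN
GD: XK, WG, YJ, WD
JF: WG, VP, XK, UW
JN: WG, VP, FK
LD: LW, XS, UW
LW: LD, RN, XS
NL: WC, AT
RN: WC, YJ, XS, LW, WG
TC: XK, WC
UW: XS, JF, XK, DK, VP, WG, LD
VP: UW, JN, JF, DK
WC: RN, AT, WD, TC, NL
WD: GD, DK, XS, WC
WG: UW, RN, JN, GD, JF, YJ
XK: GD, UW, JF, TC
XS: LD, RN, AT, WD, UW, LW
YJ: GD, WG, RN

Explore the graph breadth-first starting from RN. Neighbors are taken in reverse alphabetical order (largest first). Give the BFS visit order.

Visit RN; enqueue YJ, XS, WG, WC, LW → queue [YJ, XS, WG, WC, LW]
Visit YJ; enqueue GD → queue [XS, WG, WC, LW, GD]
Visit XS; enqueue WD, UW, LD, AT → queue [WG, WC, LW, GD, WD, UW, LD, AT]
Visit WG; enqueue JN, JF → queue [WC, LW, GD, WD, UW, LD, AT, JN, JF]
Visit WC; enqueue TC, NL → queue [LW, GD, WD, UW, LD, AT, JN, JF, TC, NL]
Visit LW → queue [GD, WD, UW, LD, AT, JN, JF, TC, NL]
Visit GD; enqueue XK → queue [WD, UW, LD, AT, JN, JF, TC, NL, XK]
Visit WD; enqueue DK → queue [UW, LD, AT, JN, JF, TC, NL, XK, DK]
Visit UW; enqueue VP → queue [LD, AT, JN, JF, TC, NL, XK, DK, VP]
Visit LD → queue [AT, JN, JF, TC, NL, XK, DK, VP]
Visit AT → queue [JN, JF, TC, NL, XK, DK, VP]
Visit JN; enqueue FK → queue [JF, TC, NL, XK, DK, VP, FK]
Visit JF → queue [TC, NL, XK, DK, VP, FK]
Visit TC → queue [NL, XK, DK, VP, FK]
Visit NL → queue [XK, DK, VP, FK]
Visit XK → queue [DK, VP, FK]
Visit DK → queue [VP, FK]
Visit VP → queue [FK]
Visit FK → queue []

RN, YJ, XS, WG, WC, LW, GD, WD, UW, LD, AT, JN, JF, TC, NL, XK, DK, VP, FK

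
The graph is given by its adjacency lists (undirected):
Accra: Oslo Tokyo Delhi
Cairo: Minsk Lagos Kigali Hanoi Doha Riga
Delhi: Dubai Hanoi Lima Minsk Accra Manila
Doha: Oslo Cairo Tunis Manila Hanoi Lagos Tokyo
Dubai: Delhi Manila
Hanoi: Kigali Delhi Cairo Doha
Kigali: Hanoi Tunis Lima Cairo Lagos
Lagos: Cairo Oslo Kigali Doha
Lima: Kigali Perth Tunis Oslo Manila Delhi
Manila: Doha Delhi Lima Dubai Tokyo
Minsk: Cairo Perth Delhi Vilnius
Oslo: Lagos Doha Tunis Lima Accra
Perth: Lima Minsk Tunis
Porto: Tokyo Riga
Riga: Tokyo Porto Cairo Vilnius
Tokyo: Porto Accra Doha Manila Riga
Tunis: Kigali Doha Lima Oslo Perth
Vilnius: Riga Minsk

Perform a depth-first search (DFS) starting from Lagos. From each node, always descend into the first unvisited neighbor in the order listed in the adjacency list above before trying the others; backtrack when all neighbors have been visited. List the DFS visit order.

Visit Lagos
Lagos → Cairo
Cairo → Minsk
Minsk → Perth
Perth → Lima
Lima → Kigali
Kigali → Hanoi
Hanoi → Delhi
Delhi → Dubai
Dubai → Manila
Manila → Doha
Doha → Oslo
Oslo → Tunis
Oslo → Accra
Accra → Tokyo
Tokyo → Porto
Porto → Riga
Riga → Vilnius

Lagos → Cairo → Minsk → Perth → Lima → Kigali → Hanoi → Delhi → Dubai → Manila → Doha → Oslo → Tunis → Accra → Tokyo → Porto → Riga → Vilnius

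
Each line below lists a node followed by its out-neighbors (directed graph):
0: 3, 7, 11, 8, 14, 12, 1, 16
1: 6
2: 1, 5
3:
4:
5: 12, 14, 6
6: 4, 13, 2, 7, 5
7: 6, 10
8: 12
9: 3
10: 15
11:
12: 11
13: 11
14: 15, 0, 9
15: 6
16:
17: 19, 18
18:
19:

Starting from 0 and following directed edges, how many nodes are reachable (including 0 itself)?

17

BFS from 0 visits: 0, 1, 3, 7, 8, 11, 12, 14, 16, 6, 10, 9, 15, 2, 4, 5, 13
Reachable nodes: 17 of 20 total.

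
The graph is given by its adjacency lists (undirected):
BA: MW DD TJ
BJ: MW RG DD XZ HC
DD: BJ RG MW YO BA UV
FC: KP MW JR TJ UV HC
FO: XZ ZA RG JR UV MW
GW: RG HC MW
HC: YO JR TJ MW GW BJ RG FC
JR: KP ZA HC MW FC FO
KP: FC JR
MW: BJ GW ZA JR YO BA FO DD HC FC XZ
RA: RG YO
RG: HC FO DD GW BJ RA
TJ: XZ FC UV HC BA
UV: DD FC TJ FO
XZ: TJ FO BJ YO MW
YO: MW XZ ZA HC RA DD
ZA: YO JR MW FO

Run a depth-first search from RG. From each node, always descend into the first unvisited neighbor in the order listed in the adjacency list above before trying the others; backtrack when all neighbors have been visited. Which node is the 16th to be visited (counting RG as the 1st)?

GW

Visit RG
RG → HC
HC → YO
YO → MW
MW → BJ
BJ → DD
DD → BA
BA → TJ
TJ → XZ
XZ → FO
FO → ZA
ZA → JR
JR → KP
KP → FC
FC → UV
MW → GW
YO → RA

Visit order: RG, HC, YO, MW, BJ, DD, BA, TJ, XZ, FO, ZA, JR, KP, FC, UV, GW, RA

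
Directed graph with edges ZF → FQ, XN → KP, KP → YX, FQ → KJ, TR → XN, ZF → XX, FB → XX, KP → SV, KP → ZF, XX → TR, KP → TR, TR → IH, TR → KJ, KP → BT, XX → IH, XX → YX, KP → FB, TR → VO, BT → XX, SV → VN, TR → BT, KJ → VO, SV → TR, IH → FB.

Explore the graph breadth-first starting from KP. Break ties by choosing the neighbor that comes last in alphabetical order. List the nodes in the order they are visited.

KP → ZF → YX → TR → SV → FB → BT → XX → FQ → XN → VO → KJ → IH → VN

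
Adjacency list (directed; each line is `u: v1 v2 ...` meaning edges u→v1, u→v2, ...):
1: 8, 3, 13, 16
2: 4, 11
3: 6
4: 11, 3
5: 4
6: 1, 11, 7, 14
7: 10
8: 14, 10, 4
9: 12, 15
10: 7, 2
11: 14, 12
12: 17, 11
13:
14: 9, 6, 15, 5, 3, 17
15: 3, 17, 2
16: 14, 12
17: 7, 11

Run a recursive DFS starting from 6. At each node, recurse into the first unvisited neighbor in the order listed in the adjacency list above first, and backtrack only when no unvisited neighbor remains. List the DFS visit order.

6, 1, 8, 14, 9, 12, 17, 7, 10, 2, 4, 11, 3, 15, 5, 13, 16

Visit 6
6 → 1
1 → 8
8 → 14
14 → 9
9 → 12
12 → 17
17 → 7
7 → 10
10 → 2
2 → 4
4 → 11
4 → 3
9 → 15
14 → 5
1 → 13
1 → 16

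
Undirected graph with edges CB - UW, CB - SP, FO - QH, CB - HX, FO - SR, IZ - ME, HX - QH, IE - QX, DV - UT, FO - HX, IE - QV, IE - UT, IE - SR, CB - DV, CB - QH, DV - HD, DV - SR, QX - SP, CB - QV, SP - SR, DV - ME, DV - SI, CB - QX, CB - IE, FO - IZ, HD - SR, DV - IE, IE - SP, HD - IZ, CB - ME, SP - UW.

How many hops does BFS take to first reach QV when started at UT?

2

Level 0: UT
Level 1: DV, IE
Level 2: CB, HD, ME, QV, QX, SI, SP, SR
Level 3: FO, HX, IZ, QH, UW
QV first appears at level 2.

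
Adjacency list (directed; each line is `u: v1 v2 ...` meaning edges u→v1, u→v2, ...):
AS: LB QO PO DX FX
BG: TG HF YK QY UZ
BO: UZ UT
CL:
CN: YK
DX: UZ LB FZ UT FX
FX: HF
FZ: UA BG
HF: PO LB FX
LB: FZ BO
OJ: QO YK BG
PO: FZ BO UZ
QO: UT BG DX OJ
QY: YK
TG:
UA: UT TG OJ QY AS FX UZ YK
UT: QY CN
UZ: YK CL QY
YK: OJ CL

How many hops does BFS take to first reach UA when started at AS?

3

Level 0: AS
Level 1: DX, FX, LB, PO, QO
Level 2: BG, BO, FZ, HF, OJ, UT, UZ
Level 3: CL, CN, QY, TG, UA, YK
UA first appears at level 3.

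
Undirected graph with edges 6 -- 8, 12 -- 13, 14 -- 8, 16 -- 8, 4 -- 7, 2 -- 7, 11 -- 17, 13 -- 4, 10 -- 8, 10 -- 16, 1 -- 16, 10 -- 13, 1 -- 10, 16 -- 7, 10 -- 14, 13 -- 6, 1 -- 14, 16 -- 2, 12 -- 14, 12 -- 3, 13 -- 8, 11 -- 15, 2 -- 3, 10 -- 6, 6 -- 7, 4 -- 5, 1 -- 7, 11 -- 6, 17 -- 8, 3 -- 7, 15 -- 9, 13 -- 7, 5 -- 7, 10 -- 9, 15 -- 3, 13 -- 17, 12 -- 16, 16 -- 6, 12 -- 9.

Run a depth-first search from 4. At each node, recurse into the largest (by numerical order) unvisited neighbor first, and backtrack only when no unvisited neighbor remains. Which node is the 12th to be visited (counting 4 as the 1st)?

6

Visit 4
4 → 13
13 → 17
17 → 11
11 → 15
15 → 9
9 → 12
12 → 16
16 → 10
10 → 14
14 → 8
8 → 6
6 → 7
7 → 5
7 → 3
3 → 2
7 → 1

Visit order: 4, 13, 17, 11, 15, 9, 12, 16, 10, 14, 8, 6, 7, 5, 3, 2, 1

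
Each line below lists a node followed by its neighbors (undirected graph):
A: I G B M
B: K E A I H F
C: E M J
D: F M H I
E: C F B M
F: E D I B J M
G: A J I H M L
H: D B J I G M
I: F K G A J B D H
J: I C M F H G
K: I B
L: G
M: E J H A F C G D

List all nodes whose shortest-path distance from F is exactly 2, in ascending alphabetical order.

Level 0: F
Level 1: B, D, E, I, J, M
Level 2: A, C, G, H, K
Level 3: L

A, C, G, H, K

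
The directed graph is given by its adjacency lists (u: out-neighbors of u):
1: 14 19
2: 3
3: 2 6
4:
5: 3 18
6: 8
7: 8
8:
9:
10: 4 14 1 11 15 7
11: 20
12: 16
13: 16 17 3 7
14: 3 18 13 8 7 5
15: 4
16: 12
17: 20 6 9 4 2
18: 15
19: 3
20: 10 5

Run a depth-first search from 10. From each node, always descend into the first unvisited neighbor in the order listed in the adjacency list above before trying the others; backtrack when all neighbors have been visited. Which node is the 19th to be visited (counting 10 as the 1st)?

19

Visit 10
10 → 4
10 → 14
14 → 3
3 → 2
3 → 6
6 → 8
14 → 18
18 → 15
14 → 13
13 → 16
16 → 12
13 → 17
17 → 20
20 → 5
17 → 9
13 → 7
10 → 1
1 → 19
10 → 11

Visit order: 10, 4, 14, 3, 2, 6, 8, 18, 15, 13, 16, 12, 17, 20, 5, 9, 7, 1, 19, 11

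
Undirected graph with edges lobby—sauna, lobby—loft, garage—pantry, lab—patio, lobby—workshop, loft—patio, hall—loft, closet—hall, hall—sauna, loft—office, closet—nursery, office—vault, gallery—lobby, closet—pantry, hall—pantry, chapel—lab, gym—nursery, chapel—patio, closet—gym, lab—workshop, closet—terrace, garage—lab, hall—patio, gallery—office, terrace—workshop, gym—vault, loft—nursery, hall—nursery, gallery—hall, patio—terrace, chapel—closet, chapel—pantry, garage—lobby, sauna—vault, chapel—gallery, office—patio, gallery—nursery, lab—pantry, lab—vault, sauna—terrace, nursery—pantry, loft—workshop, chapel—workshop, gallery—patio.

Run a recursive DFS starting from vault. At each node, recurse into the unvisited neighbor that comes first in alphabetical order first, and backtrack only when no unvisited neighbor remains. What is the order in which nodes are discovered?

Visit vault
vault → gym
gym → closet
closet → chapel
chapel → gallery
gallery → hall
hall → loft
loft → lobby
lobby → garage
garage → lab
lab → pantry
pantry → nursery
lab → patio
patio → office
patio → terrace
terrace → sauna
terrace → workshop

vault -> gym -> closet -> chapel -> gallery -> hall -> loft -> lobby -> garage -> lab -> pantry -> nursery -> patio -> office -> terrace -> sauna -> workshop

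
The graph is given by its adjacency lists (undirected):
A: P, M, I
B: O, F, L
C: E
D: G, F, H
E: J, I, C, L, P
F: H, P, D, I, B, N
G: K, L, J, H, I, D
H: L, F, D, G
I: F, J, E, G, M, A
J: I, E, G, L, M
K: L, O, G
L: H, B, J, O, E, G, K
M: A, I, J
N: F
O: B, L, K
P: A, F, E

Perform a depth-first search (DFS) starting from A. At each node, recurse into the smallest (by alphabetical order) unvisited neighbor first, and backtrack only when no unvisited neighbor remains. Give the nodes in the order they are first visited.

Visit A
A → I
I → E
E → C
E → J
J → G
G → D
D → F
F → B
B → L
L → H
L → K
K → O
F → N
F → P
J → M

A, I, E, C, J, G, D, F, B, L, H, K, O, N, P, M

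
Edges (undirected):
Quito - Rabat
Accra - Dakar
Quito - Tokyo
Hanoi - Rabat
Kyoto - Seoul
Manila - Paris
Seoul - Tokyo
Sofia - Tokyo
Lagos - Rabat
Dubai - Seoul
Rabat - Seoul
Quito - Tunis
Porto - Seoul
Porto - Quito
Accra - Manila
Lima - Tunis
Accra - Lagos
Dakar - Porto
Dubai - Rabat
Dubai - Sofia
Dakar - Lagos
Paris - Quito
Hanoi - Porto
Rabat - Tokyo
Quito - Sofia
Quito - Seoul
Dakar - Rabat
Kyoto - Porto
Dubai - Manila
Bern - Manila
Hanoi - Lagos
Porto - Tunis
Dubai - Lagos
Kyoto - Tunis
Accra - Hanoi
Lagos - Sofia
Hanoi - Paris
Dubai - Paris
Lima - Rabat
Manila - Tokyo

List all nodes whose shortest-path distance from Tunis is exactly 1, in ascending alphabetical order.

Kyoto, Lima, Porto, Quito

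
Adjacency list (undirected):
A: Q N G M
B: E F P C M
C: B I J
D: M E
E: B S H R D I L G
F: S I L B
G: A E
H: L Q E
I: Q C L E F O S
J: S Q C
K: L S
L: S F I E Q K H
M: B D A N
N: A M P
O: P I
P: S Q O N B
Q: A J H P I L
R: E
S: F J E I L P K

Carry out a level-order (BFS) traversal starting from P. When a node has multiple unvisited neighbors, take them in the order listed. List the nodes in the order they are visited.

Visit P; enqueue S, Q, O, N, B → queue [S, Q, O, N, B]
Visit S; enqueue F, J, E, I, L, K → queue [Q, O, N, B, F, J, E, I, L, K]
Visit Q; enqueue A, H → queue [O, N, B, F, J, E, I, L, K, A, H]
Visit O → queue [N, B, F, J, E, I, L, K, A, H]
Visit N; enqueue M → queue [B, F, J, E, I, L, K, A, H, M]
Visit B; enqueue C → queue [F, J, E, I, L, K, A, H, M, C]
Visit F → queue [J, E, I, L, K, A, H, M, C]
Visit J → queue [E, I, L, K, A, H, M, C]
Visit E; enqueue R, D, G → queue [I, L, K, A, H, M, C, R, D, G]
Visit I → queue [L, K, A, H, M, C, R, D, G]
Visit L → queue [K, A, H, M, C, R, D, G]
Visit K → queue [A, H, M, C, R, D, G]
Visit A → queue [H, M, C, R, D, G]
Visit H → queue [M, C, R, D, G]
Visit M → queue [C, R, D, G]
Visit C → queue [R, D, G]
Visit R → queue [D, G]
Visit D → queue [G]
Visit G → queue []

P, S, Q, O, N, B, F, J, E, I, L, K, A, H, M, C, R, D, G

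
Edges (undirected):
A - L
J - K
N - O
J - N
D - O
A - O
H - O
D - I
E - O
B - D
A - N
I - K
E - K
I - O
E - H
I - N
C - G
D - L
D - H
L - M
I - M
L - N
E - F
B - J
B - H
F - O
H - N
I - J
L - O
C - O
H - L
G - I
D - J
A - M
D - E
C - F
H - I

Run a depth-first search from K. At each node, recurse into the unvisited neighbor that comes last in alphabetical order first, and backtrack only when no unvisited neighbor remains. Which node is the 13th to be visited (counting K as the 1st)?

Visit K
K → J
J → N
N → O
O → L
L → M
M → I
I → H
H → E
E → F
F → C
C → G
E → D
D → B
M → A

Visit order: K, J, N, O, L, M, I, H, E, F, C, G, D, B, A

D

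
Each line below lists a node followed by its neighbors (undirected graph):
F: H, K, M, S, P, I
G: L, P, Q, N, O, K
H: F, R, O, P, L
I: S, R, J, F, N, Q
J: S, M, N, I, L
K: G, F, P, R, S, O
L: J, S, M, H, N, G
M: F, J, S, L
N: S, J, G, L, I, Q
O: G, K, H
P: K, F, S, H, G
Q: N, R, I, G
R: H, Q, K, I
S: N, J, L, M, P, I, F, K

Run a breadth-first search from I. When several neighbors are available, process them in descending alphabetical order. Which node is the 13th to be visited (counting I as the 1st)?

Visit I; enqueue S, R, Q, N, J, F → queue [S, R, Q, N, J, F]
Visit S; enqueue P, M, L, K → queue [R, Q, N, J, F, P, M, L, K]
Visit R; enqueue H → queue [Q, N, J, F, P, M, L, K, H]
Visit Q; enqueue G → queue [N, J, F, P, M, L, K, H, G]
Visit N → queue [J, F, P, M, L, K, H, G]
Visit J → queue [F, P, M, L, K, H, G]
Visit F → queue [P, M, L, K, H, G]
Visit P → queue [M, L, K, H, G]
Visit M → queue [L, K, H, G]
Visit L → queue [K, H, G]
Visit K; enqueue O → queue [H, G, O]
Visit H → queue [G, O]
Visit G → queue [O]
Visit O → queue []

Visit order: I, S, R, Q, N, J, F, P, M, L, K, H, G, O

G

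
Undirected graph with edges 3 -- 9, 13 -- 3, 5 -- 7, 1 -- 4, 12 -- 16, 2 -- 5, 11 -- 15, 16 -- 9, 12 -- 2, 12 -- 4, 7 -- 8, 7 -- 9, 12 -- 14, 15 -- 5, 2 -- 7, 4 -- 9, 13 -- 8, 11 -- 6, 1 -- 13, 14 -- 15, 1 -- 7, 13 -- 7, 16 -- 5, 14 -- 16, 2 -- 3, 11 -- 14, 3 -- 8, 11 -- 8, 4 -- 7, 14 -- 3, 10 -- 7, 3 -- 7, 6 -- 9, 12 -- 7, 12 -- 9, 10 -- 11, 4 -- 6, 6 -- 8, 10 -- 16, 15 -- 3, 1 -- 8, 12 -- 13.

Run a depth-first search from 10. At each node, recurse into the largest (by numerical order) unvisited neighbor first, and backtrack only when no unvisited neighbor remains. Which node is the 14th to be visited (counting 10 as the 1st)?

4

Visit 10
10 → 16
16 → 14
14 → 15
15 → 11
11 → 8
8 → 13
13 → 12
12 → 9
9 → 7
7 → 5
5 → 2
2 → 3
7 → 4
4 → 6
4 → 1

Visit order: 10, 16, 14, 15, 11, 8, 13, 12, 9, 7, 5, 2, 3, 4, 6, 1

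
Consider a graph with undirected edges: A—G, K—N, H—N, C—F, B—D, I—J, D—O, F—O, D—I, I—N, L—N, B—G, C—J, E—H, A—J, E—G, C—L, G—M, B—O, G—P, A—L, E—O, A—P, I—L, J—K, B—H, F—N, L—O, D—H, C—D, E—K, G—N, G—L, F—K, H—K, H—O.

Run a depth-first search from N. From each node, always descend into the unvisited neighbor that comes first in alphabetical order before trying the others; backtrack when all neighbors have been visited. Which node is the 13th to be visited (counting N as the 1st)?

H

Visit N
N → F
F → C
C → D
D → B
B → G
G → A
A → J
J → I
I → L
L → O
O → E
E → H
H → K
A → P
G → M

Visit order: N, F, C, D, B, G, A, J, I, L, O, E, H, K, P, M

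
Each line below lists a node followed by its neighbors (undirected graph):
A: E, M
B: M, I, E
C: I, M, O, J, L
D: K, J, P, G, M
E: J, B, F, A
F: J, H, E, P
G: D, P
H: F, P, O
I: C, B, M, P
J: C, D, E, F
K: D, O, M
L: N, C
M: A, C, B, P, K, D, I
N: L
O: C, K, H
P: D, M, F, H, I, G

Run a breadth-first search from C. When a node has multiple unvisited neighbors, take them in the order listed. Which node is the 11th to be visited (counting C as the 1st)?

D

Visit C; enqueue I, M, O, J, L → queue [I, M, O, J, L]
Visit I; enqueue B, P → queue [M, O, J, L, B, P]
Visit M; enqueue A, K, D → queue [O, J, L, B, P, A, K, D]
Visit O; enqueue H → queue [J, L, B, P, A, K, D, H]
Visit J; enqueue E, F → queue [L, B, P, A, K, D, H, E, F]
Visit L; enqueue N → queue [B, P, A, K, D, H, E, F, N]
Visit B → queue [P, A, K, D, H, E, F, N]
Visit P; enqueue G → queue [A, K, D, H, E, F, N, G]
Visit A → queue [K, D, H, E, F, N, G]
Visit K → queue [D, H, E, F, N, G]
Visit D → queue [H, E, F, N, G]
Visit H → queue [E, F, N, G]
Visit E → queue [F, N, G]
Visit F → queue [N, G]
Visit N → queue [G]
Visit G → queue []

Visit order: C, I, M, O, J, L, B, P, A, K, D, H, E, F, N, G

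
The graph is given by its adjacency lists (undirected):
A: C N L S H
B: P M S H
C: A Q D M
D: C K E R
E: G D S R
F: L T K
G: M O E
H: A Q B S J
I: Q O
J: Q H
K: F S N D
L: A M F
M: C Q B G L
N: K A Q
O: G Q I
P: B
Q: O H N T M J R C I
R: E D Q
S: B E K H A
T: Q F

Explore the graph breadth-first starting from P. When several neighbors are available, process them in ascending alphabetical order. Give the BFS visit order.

P, B, H, M, S, A, J, Q, C, G, L, E, K, N, I, O, R, T, D, F

Visit P; enqueue B → queue [B]
Visit B; enqueue H, M, S → queue [H, M, S]
Visit H; enqueue A, J, Q → queue [M, S, A, J, Q]
Visit M; enqueue C, G, L → queue [S, A, J, Q, C, G, L]
Visit S; enqueue E, K → queue [A, J, Q, C, G, L, E, K]
Visit A; enqueue N → queue [J, Q, C, G, L, E, K, N]
Visit J → queue [Q, C, G, L, E, K, N]
Visit Q; enqueue I, O, R, T → queue [C, G, L, E, K, N, I, O, R, T]
Visit C; enqueue D → queue [G, L, E, K, N, I, O, R, T, D]
Visit G → queue [L, E, K, N, I, O, R, T, D]
Visit L; enqueue F → queue [E, K, N, I, O, R, T, D, F]
Visit E → queue [K, N, I, O, R, T, D, F]
Visit K → queue [N, I, O, R, T, D, F]
Visit N → queue [I, O, R, T, D, F]
Visit I → queue [O, R, T, D, F]
Visit O → queue [R, T, D, F]
Visit R → queue [T, D, F]
Visit T → queue [D, F]
Visit D → queue [F]
Visit F → queue []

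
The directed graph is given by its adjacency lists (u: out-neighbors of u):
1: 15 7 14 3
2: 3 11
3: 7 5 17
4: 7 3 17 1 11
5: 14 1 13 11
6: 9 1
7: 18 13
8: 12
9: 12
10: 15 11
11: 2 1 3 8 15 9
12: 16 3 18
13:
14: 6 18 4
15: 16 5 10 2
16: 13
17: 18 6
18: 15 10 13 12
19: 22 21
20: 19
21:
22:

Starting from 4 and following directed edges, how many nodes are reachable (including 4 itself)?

BFS from 4 visits: 4, 17, 11, 7, 3, 1, 18, 6, 15, 9, 8, 2, 13, 5, 14, 12, 10, 16
Reachable nodes: 18 of 22 total.

18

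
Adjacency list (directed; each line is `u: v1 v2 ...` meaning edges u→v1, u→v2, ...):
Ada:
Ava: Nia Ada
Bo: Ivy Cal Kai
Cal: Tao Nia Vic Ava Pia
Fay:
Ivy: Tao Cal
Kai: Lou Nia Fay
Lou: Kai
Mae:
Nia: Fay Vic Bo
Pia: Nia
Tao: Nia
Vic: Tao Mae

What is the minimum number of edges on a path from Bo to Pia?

Level 0: Bo
Level 1: Cal, Ivy, Kai
Level 2: Ava, Fay, Lou, Nia, Pia, Tao, Vic
Level 3: Ada, Mae
Pia first appears at level 2.

2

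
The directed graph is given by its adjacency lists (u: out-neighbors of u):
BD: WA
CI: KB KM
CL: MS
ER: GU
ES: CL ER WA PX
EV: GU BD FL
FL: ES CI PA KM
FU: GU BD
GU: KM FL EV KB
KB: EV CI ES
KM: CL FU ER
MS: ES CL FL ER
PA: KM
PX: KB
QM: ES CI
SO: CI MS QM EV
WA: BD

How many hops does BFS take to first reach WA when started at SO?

Level 0: SO
Level 1: CI, EV, MS, QM
Level 2: BD, CL, ER, ES, FL, GU, KB, KM
Level 3: FU, PA, PX, WA
WA first appears at level 3.

3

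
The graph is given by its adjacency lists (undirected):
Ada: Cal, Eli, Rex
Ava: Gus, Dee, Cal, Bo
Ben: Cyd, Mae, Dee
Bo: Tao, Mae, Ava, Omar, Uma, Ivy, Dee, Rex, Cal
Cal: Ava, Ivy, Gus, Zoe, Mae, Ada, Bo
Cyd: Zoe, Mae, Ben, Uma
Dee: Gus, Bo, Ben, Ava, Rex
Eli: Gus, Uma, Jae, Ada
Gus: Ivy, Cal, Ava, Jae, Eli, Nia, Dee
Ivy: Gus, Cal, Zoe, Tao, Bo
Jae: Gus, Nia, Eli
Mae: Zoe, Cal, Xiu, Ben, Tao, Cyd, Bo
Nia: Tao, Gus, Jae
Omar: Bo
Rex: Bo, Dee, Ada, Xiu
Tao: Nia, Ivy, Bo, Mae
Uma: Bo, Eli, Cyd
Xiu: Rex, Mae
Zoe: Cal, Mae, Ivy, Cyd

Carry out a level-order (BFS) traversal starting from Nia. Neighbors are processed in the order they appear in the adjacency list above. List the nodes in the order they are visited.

Visit Nia; enqueue Tao, Gus, Jae → queue [Tao, Gus, Jae]
Visit Tao; enqueue Ivy, Bo, Mae → queue [Gus, Jae, Ivy, Bo, Mae]
Visit Gus; enqueue Cal, Ava, Eli, Dee → queue [Jae, Ivy, Bo, Mae, Cal, Ava, Eli, Dee]
Visit Jae → queue [Ivy, Bo, Mae, Cal, Ava, Eli, Dee]
Visit Ivy; enqueue Zoe → queue [Bo, Mae, Cal, Ava, Eli, Dee, Zoe]
Visit Bo; enqueue Omar, Uma, Rex → queue [Mae, Cal, Ava, Eli, Dee, Zoe, Omar, Uma, Rex]
Visit Mae; enqueue Xiu, Ben, Cyd → queue [Cal, Ava, Eli, Dee, Zoe, Omar, Uma, Rex, Xiu, Ben, Cyd]
Visit Cal; enqueue Ada → queue [Ava, Eli, Dee, Zoe, Omar, Uma, Rex, Xiu, Ben, Cyd, Ada]
Visit Ava → queue [Eli, Dee, Zoe, Omar, Uma, Rex, Xiu, Ben, Cyd, Ada]
Visit Eli → queue [Dee, Zoe, Omar, Uma, Rex, Xiu, Ben, Cyd, Ada]
Visit Dee → queue [Zoe, Omar, Uma, Rex, Xiu, Ben, Cyd, Ada]
Visit Zoe → queue [Omar, Uma, Rex, Xiu, Ben, Cyd, Ada]
Visit Omar → queue [Uma, Rex, Xiu, Ben, Cyd, Ada]
Visit Uma → queue [Rex, Xiu, Ben, Cyd, Ada]
Visit Rex → queue [Xiu, Ben, Cyd, Ada]
Visit Xiu → queue [Ben, Cyd, Ada]
Visit Ben → queue [Cyd, Ada]
Visit Cyd → queue [Ada]
Visit Ada → queue []

Nia → Tao → Gus → Jae → Ivy → Bo → Mae → Cal → Ava → Eli → Dee → Zoe → Omar → Uma → Rex → Xiu → Ben → Cyd → Ada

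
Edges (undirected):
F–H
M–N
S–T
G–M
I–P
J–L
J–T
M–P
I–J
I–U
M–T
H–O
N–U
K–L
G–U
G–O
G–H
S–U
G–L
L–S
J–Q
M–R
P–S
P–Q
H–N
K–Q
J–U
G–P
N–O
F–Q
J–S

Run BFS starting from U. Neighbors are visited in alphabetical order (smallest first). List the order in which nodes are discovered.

Visit U; enqueue G, I, J, N, S → queue [G, I, J, N, S]
Visit G; enqueue H, L, M, O, P → queue [I, J, N, S, H, L, M, O, P]
Visit I → queue [J, N, S, H, L, M, O, P]
Visit J; enqueue Q, T → queue [N, S, H, L, M, O, P, Q, T]
Visit N → queue [S, H, L, M, O, P, Q, T]
Visit S → queue [H, L, M, O, P, Q, T]
Visit H; enqueue F → queue [L, M, O, P, Q, T, F]
Visit L; enqueue K → queue [M, O, P, Q, T, F, K]
Visit M; enqueue R → queue [O, P, Q, T, F, K, R]
Visit O → queue [P, Q, T, F, K, R]
Visit P → queue [Q, T, F, K, R]
Visit Q → queue [T, F, K, R]
Visit T → queue [F, K, R]
Visit F → queue [K, R]
Visit K → queue [R]
Visit R → queue []

U -> G -> I -> J -> N -> S -> H -> L -> M -> O -> P -> Q -> T -> F -> K -> R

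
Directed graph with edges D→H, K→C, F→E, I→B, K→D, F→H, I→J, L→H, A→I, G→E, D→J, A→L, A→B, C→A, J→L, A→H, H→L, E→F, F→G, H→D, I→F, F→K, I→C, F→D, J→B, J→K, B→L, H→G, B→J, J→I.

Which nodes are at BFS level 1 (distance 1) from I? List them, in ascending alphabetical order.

B, C, F, J

Level 0: I
Level 1: B, C, F, J
Level 2: A, D, E, G, H, K, L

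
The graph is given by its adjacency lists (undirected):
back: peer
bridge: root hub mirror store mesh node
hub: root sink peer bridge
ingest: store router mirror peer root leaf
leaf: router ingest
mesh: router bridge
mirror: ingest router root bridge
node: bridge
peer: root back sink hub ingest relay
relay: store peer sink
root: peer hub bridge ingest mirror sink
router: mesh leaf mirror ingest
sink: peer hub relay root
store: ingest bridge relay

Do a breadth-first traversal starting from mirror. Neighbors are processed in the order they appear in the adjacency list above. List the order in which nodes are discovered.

mirror ingest router root bridge store peer leaf mesh hub sink node relay back

Visit mirror; enqueue ingest, router, root, bridge → queue [ingest, router, root, bridge]
Visit ingest; enqueue store, peer, leaf → queue [router, root, bridge, store, peer, leaf]
Visit router; enqueue mesh → queue [root, bridge, store, peer, leaf, mesh]
Visit root; enqueue hub, sink → queue [bridge, store, peer, leaf, mesh, hub, sink]
Visit bridge; enqueue node → queue [store, peer, leaf, mesh, hub, sink, node]
Visit store; enqueue relay → queue [peer, leaf, mesh, hub, sink, node, relay]
Visit peer; enqueue back → queue [leaf, mesh, hub, sink, node, relay, back]
Visit leaf → queue [mesh, hub, sink, node, relay, back]
Visit mesh → queue [hub, sink, node, relay, back]
Visit hub → queue [sink, node, relay, back]
Visit sink → queue [node, relay, back]
Visit node → queue [relay, back]
Visit relay → queue [back]
Visit back → queue []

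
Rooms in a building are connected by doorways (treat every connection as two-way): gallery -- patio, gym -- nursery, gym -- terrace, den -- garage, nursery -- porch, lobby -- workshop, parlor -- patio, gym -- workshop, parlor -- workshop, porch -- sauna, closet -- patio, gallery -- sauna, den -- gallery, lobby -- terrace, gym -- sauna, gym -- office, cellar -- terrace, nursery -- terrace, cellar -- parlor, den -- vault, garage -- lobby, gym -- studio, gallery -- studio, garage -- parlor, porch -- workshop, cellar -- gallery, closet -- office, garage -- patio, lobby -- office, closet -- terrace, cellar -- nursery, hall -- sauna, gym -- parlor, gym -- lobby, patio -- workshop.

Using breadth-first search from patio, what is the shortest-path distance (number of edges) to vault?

3

Level 0: patio
Level 1: closet, gallery, garage, parlor, workshop
Level 2: cellar, den, gym, lobby, office, porch, sauna, studio, terrace
Level 3: hall, nursery, vault
vault first appears at level 3.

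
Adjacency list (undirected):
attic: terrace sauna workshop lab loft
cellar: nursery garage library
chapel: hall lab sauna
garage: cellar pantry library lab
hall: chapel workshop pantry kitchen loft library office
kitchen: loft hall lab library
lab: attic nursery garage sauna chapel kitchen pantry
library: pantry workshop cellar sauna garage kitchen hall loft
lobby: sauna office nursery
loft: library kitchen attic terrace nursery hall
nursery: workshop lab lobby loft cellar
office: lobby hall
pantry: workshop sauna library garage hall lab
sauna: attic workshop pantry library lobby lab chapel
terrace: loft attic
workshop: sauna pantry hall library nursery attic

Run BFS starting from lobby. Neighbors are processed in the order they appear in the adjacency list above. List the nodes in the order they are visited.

Visit lobby; enqueue sauna, office, nursery → queue [sauna, office, nursery]
Visit sauna; enqueue attic, workshop, pantry, library, lab, chapel → queue [office, nursery, attic, workshop, pantry, library, lab, chapel]
Visit office; enqueue hall → queue [nursery, attic, workshop, pantry, library, lab, chapel, hall]
Visit nursery; enqueue loft, cellar → queue [attic, workshop, pantry, library, lab, chapel, hall, loft, cellar]
Visit attic; enqueue terrace → queue [workshop, pantry, library, lab, chapel, hall, loft, cellar, terrace]
Visit workshop → queue [pantry, library, lab, chapel, hall, loft, cellar, terrace]
Visit pantry; enqueue garage → queue [library, lab, chapel, hall, loft, cellar, terrace, garage]
Visit library; enqueue kitchen → queue [lab, chapel, hall, loft, cellar, terrace, garage, kitchen]
Visit lab → queue [chapel, hall, loft, cellar, terrace, garage, kitchen]
Visit chapel → queue [hall, loft, cellar, terrace, garage, kitchen]
Visit hall → queue [loft, cellar, terrace, garage, kitchen]
Visit loft → queue [cellar, terrace, garage, kitchen]
Visit cellar → queue [terrace, garage, kitchen]
Visit terrace → queue [garage, kitchen]
Visit garage → queue [kitchen]
Visit kitchen → queue []

lobby -> sauna -> office -> nursery -> attic -> workshop -> pantry -> library -> lab -> chapel -> hall -> loft -> cellar -> terrace -> garage -> kitchen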